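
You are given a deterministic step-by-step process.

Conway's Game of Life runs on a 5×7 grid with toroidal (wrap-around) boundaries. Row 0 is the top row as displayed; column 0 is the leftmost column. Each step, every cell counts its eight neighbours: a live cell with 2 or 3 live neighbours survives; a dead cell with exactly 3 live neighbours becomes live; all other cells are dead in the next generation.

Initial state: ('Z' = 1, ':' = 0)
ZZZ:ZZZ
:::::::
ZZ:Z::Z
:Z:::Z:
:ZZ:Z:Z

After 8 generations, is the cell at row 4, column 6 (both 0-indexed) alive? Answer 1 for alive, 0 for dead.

k=0  ZZZ:ZZZ
:::::::
ZZ:Z::Z
:Z:::Z:
:ZZ:Z:Z
k=1  ::Z:Z:Z
:::ZZ::
ZZZ:::Z
:::ZZZ:
::::Z::
k=2  ::::Z::
::::Z:Z
ZZZ:::Z
ZZZZZZZ
:::::::
k=3  :::::Z:
:Z:Z::Z
:::::::
:::ZZZ:
ZZZ:::Z
k=4  :::::Z:
:::::::
::ZZ:Z:
ZZZZZZZ
ZZZZ::Z
k=5  ZZZ:::Z
::::Z::
Z::::Z:
:::::::
:::::::
k=6  ZZ:::::
:::::Z:
:::::::
:::::::
ZZ:::::
k=7  ZZ::::Z
:::::::
:::::::
:::::::
ZZ:::::
k=8  :Z::::Z
Z::::::
:::::::
:::::::
:Z::::Z

1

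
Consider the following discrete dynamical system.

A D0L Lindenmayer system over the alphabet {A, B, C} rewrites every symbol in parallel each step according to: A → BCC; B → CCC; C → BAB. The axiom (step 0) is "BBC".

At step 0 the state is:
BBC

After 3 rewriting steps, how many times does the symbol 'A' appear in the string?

8

[0] BBC
[1] CCCCCCBAB
[2] BABBABBABBABBABBABCCCBCCCCC
[3] CCCBCCCCCCCCBCCCCCCCCBCCCCCCCCBCCCCCCCCBCCCCCCCCBCCCCCBABBABBABCCCBABBABBABBABBAB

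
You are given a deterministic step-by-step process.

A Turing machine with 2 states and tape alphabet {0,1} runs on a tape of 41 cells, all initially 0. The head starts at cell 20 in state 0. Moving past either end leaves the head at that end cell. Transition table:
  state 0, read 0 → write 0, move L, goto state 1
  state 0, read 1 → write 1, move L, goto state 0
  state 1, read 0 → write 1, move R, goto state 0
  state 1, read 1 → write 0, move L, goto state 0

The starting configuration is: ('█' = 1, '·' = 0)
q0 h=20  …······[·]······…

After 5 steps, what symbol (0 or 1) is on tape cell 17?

t=0: q0 h=20  …······[·]······…
t=1: q1 h=19  …······[·]······…
t=2: q0 h=20  …·····█[·]······…
t=3: q1 h=19  …······[█]······…
t=4: q0 h=18  …······[·]······…
t=5: q1 h=17  …······[·]······…

0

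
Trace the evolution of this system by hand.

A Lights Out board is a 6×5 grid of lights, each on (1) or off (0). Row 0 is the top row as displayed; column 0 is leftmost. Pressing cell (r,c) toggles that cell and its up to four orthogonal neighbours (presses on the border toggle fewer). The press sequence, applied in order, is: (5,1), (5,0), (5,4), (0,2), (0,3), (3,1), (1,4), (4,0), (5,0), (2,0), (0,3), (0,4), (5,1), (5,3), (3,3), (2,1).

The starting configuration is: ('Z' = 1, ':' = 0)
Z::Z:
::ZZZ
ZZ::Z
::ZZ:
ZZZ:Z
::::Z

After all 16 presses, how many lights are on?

18

gen 0: Z::Z:
::ZZZ
ZZ::Z
::ZZ:
ZZZ:Z
::::Z
gen 1: Z::Z:
::ZZZ
ZZ::Z
::ZZ:
Z:Z:Z
ZZZ:Z
gen 2: Z::Z:
::ZZZ
ZZ::Z
::ZZ:
::Z:Z
::Z:Z
gen 3: Z::Z:
::ZZZ
ZZ::Z
::ZZ:
::Z::
::ZZ:
gen 4: ZZZ::
:::ZZ
ZZ::Z
::ZZ:
::Z::
::ZZ:
gen 5: ZZ:ZZ
::::Z
ZZ::Z
::ZZ:
::Z::
::ZZ:
gen 6: ZZ:ZZ
::::Z
Z:::Z
ZZ:Z:
:ZZ::
::ZZ:
gen 7: ZZ:Z:
:::Z:
Z::::
ZZ:Z:
:ZZ::
::ZZ:
gen 8: ZZ:Z:
:::Z:
Z::::
:Z:Z:
Z:Z::
Z:ZZ:
gen 9: ZZ:Z:
:::Z:
Z::::
:Z:Z:
::Z::
:ZZZ:
gen 10: ZZ:Z:
Z::Z:
:Z:::
ZZ:Z:
::Z::
:ZZZ:
gen 11: ZZZ:Z
Z::::
:Z:::
ZZ:Z:
::Z::
:ZZZ:
gen 12: ZZZZ:
Z:::Z
:Z:::
ZZ:Z:
::Z::
:ZZZ:
gen 13: ZZZZ:
Z:::Z
:Z:::
ZZ:Z:
:ZZ::
Z::Z:
gen 14: ZZZZ:
Z:::Z
:Z:::
ZZ:Z:
:ZZZ:
Z:Z:Z
gen 15: ZZZZ:
Z:::Z
:Z:Z:
ZZZ:Z
:ZZ::
Z:Z:Z
gen 16: ZZZZ:
ZZ::Z
Z:ZZ:
Z:Z:Z
:ZZ::
Z:Z:Z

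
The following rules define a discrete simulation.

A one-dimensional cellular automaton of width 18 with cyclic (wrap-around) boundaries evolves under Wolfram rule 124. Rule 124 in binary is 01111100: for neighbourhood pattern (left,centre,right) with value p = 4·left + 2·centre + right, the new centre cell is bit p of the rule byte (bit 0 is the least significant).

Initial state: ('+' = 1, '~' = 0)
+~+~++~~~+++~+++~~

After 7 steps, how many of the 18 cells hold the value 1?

k=0  +~+~++~~~+++~+++~~
k=1  +++++++~~+~+++~++~
k=2  +~~~~~++~+++~+++++
k=3  ++~~~~++++~+++~~~~
k=4  +++~~~+~~+++~++~~~
k=5  +~++~~++~+~+++++~~
k=6  +++++~++++++~~~++~
k=7  +~~~+++~~~~++~~+++

9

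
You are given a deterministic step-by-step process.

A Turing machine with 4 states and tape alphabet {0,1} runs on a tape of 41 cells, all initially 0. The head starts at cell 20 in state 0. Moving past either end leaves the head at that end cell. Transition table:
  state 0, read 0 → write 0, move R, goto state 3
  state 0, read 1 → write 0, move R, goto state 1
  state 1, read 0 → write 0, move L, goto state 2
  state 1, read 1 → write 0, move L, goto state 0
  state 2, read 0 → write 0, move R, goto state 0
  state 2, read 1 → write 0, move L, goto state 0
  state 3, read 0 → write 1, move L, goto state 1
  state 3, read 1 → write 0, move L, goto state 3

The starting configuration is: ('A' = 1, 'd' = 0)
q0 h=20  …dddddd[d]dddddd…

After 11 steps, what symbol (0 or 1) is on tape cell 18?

0) q0 h=20  …dddddd[d]dddddd…
1) q3 h=21  …dddddd[d]dddddd…
2) q1 h=20  …dddddd[d]Addddd…
3) q2 h=19  …dddddd[d]dAdddd…
4) q0 h=20  …dddddd[d]Addddd…
5) q3 h=21  …dddddd[A]dddddd…
6) q3 h=20  …dddddd[d]dddddd…
7) q1 h=19  …dddddd[d]Addddd…
8) q2 h=18  …dddddd[d]dAdddd…
9) q0 h=19  …dddddd[d]Addddd…
10) q3 h=20  …dddddd[A]dddddd…
11) q3 h=19  …dddddd[d]dddddd…

0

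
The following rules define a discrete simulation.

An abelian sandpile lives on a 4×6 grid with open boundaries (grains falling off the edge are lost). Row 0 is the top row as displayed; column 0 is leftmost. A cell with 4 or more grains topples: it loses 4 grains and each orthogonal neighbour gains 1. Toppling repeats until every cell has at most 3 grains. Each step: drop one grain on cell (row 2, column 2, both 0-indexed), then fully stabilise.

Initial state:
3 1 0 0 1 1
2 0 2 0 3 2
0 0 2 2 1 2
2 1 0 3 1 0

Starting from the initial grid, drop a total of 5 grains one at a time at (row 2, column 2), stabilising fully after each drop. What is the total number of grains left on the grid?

0) 3 1 0 0 1 1
2 0 2 0 3 2
0 0 2 2 1 2
2 1 0 3 1 0
1) 3 1 0 0 1 1
2 0 2 0 3 2
0 0 3 2 1 2
2 1 0 3 1 0
2) 3 1 0 0 1 1
2 0 3 0 3 2
0 1 0 3 1 2
2 1 1 3 1 0
3) 3 1 0 0 1 1
2 0 3 0 3 2
0 1 1 3 1 2
2 1 1 3 1 0
4) 3 1 0 0 1 1
2 0 3 0 3 2
0 1 2 3 1 2
2 1 1 3 1 0
5) 3 1 0 0 1 1
2 0 3 0 3 2
0 1 3 3 1 2
2 1 1 3 1 0

34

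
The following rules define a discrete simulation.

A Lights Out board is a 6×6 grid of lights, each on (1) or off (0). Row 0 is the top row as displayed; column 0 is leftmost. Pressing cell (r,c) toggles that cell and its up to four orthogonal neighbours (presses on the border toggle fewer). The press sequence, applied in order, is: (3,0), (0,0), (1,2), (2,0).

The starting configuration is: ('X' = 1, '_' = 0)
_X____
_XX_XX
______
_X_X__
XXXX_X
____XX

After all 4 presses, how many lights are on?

k=0  _X____
_XX_XX
______
_X_X__
XXXX_X
____XX
k=1  _X____
_XX_XX
X_____
X__X__
_XXX_X
____XX
k=2  X_____
XXX_XX
X_____
X__X__
_XXX_X
____XX
k=3  X_X___
X__XXX
X_X___
X__X__
_XXX_X
____XX
k=4  X_X___
___XXX
_XX___
___X__
_XXX_X
____XX

14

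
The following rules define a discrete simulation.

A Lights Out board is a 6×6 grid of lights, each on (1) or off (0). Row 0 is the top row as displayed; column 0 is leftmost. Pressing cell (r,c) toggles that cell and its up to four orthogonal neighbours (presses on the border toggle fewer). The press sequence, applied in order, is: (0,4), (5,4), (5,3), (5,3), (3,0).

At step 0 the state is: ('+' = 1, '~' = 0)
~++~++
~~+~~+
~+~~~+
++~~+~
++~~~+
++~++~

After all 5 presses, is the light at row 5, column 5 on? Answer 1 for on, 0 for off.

[0] ~++~++
~~+~~+
~+~~~+
++~~+~
++~~~+
++~++~
[1] ~+++~~
~~+~++
~+~~~+
++~~+~
++~~~+
++~++~
[2] ~+++~~
~~+~++
~+~~~+
++~~+~
++~~++
++~~~+
[3] ~+++~~
~~+~++
~+~~~+
++~~+~
++~+++
++++++
[4] ~+++~~
~~+~++
~+~~~+
++~~+~
++~~++
++~~~+
[5] ~+++~~
~~+~++
++~~~+
~~~~+~
~+~~++
++~~~+

1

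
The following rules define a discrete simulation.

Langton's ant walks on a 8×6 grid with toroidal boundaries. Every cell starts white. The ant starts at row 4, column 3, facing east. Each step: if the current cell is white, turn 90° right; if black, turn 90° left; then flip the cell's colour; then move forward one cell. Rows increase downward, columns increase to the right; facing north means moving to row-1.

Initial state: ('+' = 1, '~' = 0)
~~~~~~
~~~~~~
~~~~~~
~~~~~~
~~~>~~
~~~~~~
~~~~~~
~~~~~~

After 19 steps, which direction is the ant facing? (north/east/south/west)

step 0: ~~~~~~
~~~~~~
~~~~~~
~~~~~~
~~~>~~
~~~~~~
~~~~~~
~~~~~~
step 1: ~~~~~~
~~~~~~
~~~~~~
~~~~~~
~~~+~~
~~~v~~
~~~~~~
~~~~~~
step 2: ~~~~~~
~~~~~~
~~~~~~
~~~~~~
~~~+~~
~~<+~~
~~~~~~
~~~~~~
step 3: ~~~~~~
~~~~~~
~~~~~~
~~~~~~
~~^+~~
~~++~~
~~~~~~
~~~~~~
step 4: ~~~~~~
~~~~~~
~~~~~~
~~~~~~
~~+>~~
~~++~~
~~~~~~
~~~~~~
step 5: ~~~~~~
~~~~~~
~~~~~~
~~~^~~
~~+~~~
~~++~~
~~~~~~
~~~~~~
step 6: ~~~~~~
~~~~~~
~~~~~~
~~~+>~
~~+~~~
~~++~~
~~~~~~
~~~~~~
step 7: ~~~~~~
~~~~~~
~~~~~~
~~~++~
~~+~v~
~~++~~
~~~~~~
~~~~~~
step 8: ~~~~~~
~~~~~~
~~~~~~
~~~++~
~~+<+~
~~++~~
~~~~~~
~~~~~~
step 9: ~~~~~~
~~~~~~
~~~~~~
~~~^+~
~~+++~
~~++~~
~~~~~~
~~~~~~
step 10: ~~~~~~
~~~~~~
~~~~~~
~~<~+~
~~+++~
~~++~~
~~~~~~
~~~~~~
step 11: ~~~~~~
~~~~~~
~~^~~~
~~+~+~
~~+++~
~~++~~
~~~~~~
~~~~~~
step 12: ~~~~~~
~~~~~~
~~+>~~
~~+~+~
~~+++~
~~++~~
~~~~~~
~~~~~~
step 13: ~~~~~~
~~~~~~
~~++~~
~~+v+~
~~+++~
~~++~~
~~~~~~
~~~~~~
step 14: ~~~~~~
~~~~~~
~~++~~
~~<++~
~~+++~
~~++~~
~~~~~~
~~~~~~
step 15: ~~~~~~
~~~~~~
~~++~~
~~~++~
~~v++~
~~++~~
~~~~~~
~~~~~~
step 16: ~~~~~~
~~~~~~
~~++~~
~~~++~
~~~>+~
~~++~~
~~~~~~
~~~~~~
step 17: ~~~~~~
~~~~~~
~~++~~
~~~^+~
~~~~+~
~~++~~
~~~~~~
~~~~~~
step 18: ~~~~~~
~~~~~~
~~++~~
~~<~+~
~~~~+~
~~++~~
~~~~~~
~~~~~~
step 19: ~~~~~~
~~~~~~
~~^+~~
~~+~+~
~~~~+~
~~++~~
~~~~~~
~~~~~~

north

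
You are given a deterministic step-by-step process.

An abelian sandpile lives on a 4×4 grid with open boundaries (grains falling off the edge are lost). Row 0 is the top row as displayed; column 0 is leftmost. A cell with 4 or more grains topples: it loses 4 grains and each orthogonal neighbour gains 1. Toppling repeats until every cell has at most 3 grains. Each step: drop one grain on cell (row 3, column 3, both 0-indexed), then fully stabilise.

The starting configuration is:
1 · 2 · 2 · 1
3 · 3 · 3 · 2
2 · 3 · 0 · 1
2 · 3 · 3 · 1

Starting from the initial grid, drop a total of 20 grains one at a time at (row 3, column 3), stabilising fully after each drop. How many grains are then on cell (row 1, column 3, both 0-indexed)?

gen 0: 1 · 2 · 2 · 1
3 · 3 · 3 · 2
2 · 3 · 0 · 1
2 · 3 · 3 · 1
gen 1: 1 · 2 · 2 · 1
3 · 3 · 3 · 2
2 · 3 · 0 · 1
2 · 3 · 3 · 2
gen 2: 1 · 2 · 2 · 1
3 · 3 · 3 · 2
2 · 3 · 0 · 1
2 · 3 · 3 · 3
gen 3: 2 · 3 · 3 · 1
1 · 2 · 0 · 3
1 · 2 · 3 · 2
0 · 2 · 1 · 1
gen 4: 2 · 3 · 3 · 1
1 · 2 · 0 · 3
1 · 2 · 3 · 2
0 · 2 · 1 · 2
gen 5: 2 · 3 · 3 · 1
1 · 2 · 0 · 3
1 · 2 · 3 · 2
0 · 2 · 1 · 3
gen 6: 2 · 3 · 3 · 1
1 · 2 · 0 · 3
1 · 2 · 3 · 3
0 · 2 · 2 · 0
gen 7: 2 · 3 · 3 · 1
1 · 2 · 0 · 3
1 · 2 · 3 · 3
0 · 2 · 2 · 1
gen 8: 2 · 3 · 3 · 1
1 · 2 · 0 · 3
1 · 2 · 3 · 3
0 · 2 · 2 · 2
gen 9: 2 · 3 · 3 · 1
1 · 2 · 0 · 3
1 · 2 · 3 · 3
0 · 2 · 2 · 3
gen 10: 2 · 3 · 3 · 2
1 · 2 · 2 · 0
1 · 3 · 1 · 2
0 · 3 · 0 · 2
gen 11: 2 · 3 · 3 · 2
1 · 2 · 2 · 0
1 · 3 · 1 · 2
0 · 3 · 0 · 3
gen 12: 2 · 3 · 3 · 2
1 · 2 · 2 · 0
1 · 3 · 1 · 3
0 · 3 · 1 · 0
gen 13: 2 · 3 · 3 · 2
1 · 2 · 2 · 0
1 · 3 · 1 · 3
0 · 3 · 1 · 1
gen 14: 2 · 3 · 3 · 2
1 · 2 · 2 · 0
1 · 3 · 1 · 3
0 · 3 · 1 · 2
gen 15: 2 · 3 · 3 · 2
1 · 2 · 2 · 0
1 · 3 · 1 · 3
0 · 3 · 1 · 3
gen 16: 2 · 3 · 3 · 2
1 · 2 · 2 · 1
1 · 3 · 2 · 0
0 · 3 · 2 · 1
gen 17: 2 · 3 · 3 · 2
1 · 2 · 2 · 1
1 · 3 · 2 · 0
0 · 3 · 2 · 2
gen 18: 2 · 3 · 3 · 2
1 · 2 · 2 · 1
1 · 3 · 2 · 0
0 · 3 · 2 · 3
gen 19: 2 · 3 · 3 · 2
1 · 2 · 2 · 1
1 · 3 · 2 · 1
0 · 3 · 3 · 0
gen 20: 2 · 3 · 3 · 2
1 · 2 · 2 · 1
1 · 3 · 2 · 1
0 · 3 · 3 · 1

1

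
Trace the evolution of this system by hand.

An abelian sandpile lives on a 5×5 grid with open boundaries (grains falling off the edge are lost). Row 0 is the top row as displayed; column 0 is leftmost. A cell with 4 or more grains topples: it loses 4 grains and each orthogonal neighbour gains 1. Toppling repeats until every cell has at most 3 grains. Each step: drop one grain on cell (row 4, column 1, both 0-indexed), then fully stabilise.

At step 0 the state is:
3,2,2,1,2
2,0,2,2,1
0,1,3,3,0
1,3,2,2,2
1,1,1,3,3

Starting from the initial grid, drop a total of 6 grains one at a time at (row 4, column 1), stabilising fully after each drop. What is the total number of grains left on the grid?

step 0: 3,2,2,1,2
2,0,2,2,1
0,1,3,3,0
1,3,2,2,2
1,1,1,3,3
step 1: 3,2,2,1,2
2,0,2,2,1
0,1,3,3,0
1,3,2,2,2
1,2,1,3,3
step 2: 3,2,2,1,2
2,0,2,2,1
0,1,3,3,0
1,3,2,2,2
1,3,1,3,3
step 3: 3,2,2,1,2
2,0,2,2,1
0,2,3,3,0
2,0,3,2,2
2,1,2,3,3
step 4: 3,2,2,1,2
2,0,2,2,1
0,2,3,3,0
2,0,3,2,2
2,2,2,3,3
step 5: 3,2,2,1,2
2,0,2,2,1
0,2,3,3,0
2,0,3,2,2
2,3,2,3,3
step 6: 3,2,2,1,2
2,0,2,2,1
0,2,3,3,0
2,1,3,2,2
3,0,3,3,3

47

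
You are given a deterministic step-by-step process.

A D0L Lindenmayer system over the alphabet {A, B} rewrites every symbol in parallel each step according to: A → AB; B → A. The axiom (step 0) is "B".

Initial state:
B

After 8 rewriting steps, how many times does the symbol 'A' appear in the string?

0) B
1) A
2) AB
3) ABA
4) ABAAB
5) ABAABABA
6) ABAABABAABAAB
7) ABAABABAABAABABAABABA
8) ABAABABAABAABABAABABAABAABABAABAAB

21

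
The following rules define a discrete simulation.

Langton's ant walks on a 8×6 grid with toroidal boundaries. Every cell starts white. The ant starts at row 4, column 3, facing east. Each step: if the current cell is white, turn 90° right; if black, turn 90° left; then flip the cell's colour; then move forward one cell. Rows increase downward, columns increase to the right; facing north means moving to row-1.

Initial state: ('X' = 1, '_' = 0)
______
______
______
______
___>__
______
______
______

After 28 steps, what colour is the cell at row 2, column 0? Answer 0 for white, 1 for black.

step 0: ______
______
______
______
___>__
______
______
______
step 1: ______
______
______
______
___X__
___v__
______
______
step 2: ______
______
______
______
___X__
__<X__
______
______
step 3: ______
______
______
______
__^X__
__XX__
______
______
step 4: ______
______
______
______
__X>__
__XX__
______
______
step 5: ______
______
______
___^__
__X___
__XX__
______
______
step 6: ______
______
______
___X>_
__X___
__XX__
______
______
step 7: ______
______
______
___XX_
__X_v_
__XX__
______
______
step 8: ______
______
______
___XX_
__X<X_
__XX__
______
______
step 9: ______
______
______
___^X_
__XXX_
__XX__
______
______
step 10: ______
______
______
__<_X_
__XXX_
__XX__
______
______
step 11: ______
______
__^___
__X_X_
__XXX_
__XX__
______
______
step 12: ______
______
__X>__
__X_X_
__XXX_
__XX__
______
______
step 13: ______
______
__XX__
__XvX_
__XXX_
__XX__
______
______
step 14: ______
______
__XX__
__<XX_
__XXX_
__XX__
______
______
step 15: ______
______
__XX__
___XX_
__vXX_
__XX__
______
______
step 16: ______
______
__XX__
___XX_
___>X_
__XX__
______
______
step 17: ______
______
__XX__
___^X_
____X_
__XX__
______
______
step 18: ______
______
__XX__
__<_X_
____X_
__XX__
______
______
step 19: ______
______
__^X__
__X_X_
____X_
__XX__
______
______
step 20: ______
______
_<_X__
__X_X_
____X_
__XX__
______
______
step 21: ______
_^____
_X_X__
__X_X_
____X_
__XX__
______
______
step 22: ______
_X>___
_X_X__
__X_X_
____X_
__XX__
______
______
step 23: ______
_XX___
_XvX__
__X_X_
____X_
__XX__
______
______
step 24: ______
_XX___
_<XX__
__X_X_
____X_
__XX__
______
______
step 25: ______
_XX___
__XX__
_vX_X_
____X_
__XX__
______
______
step 26: ______
_XX___
__XX__
<XX_X_
____X_
__XX__
______
______
step 27: ______
_XX___
^_XX__
XXX_X_
____X_
__XX__
______
______
step 28: ______
_XX___
X>XX__
XXX_X_
____X_
__XX__
______
______

1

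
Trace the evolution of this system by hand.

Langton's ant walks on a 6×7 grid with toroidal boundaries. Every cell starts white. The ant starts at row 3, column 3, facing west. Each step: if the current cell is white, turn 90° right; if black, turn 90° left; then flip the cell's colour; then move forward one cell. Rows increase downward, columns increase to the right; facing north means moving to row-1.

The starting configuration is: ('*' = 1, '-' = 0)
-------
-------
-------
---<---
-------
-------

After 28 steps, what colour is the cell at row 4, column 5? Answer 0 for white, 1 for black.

1

t=0: -------
-------
-------
---<---
-------
-------
t=1: -------
-------
---^---
---*---
-------
-------
t=2: -------
-------
---*>--
---*---
-------
-------
t=3: -------
-------
---**--
---*v--
-------
-------
t=4: -------
-------
---**--
---<*--
-------
-------
t=5: -------
-------
---**--
----*--
---v---
-------
t=6: -------
-------
---**--
----*--
--<*---
-------
t=7: -------
-------
---**--
--^-*--
--**---
-------
t=8: -------
-------
---**--
--*>*--
--**---
-------
t=9: -------
-------
---**--
--***--
--*v---
-------
t=10: -------
-------
---**--
--***--
--*->--
-------
t=11: -------
-------
---**--
--***--
--*-*--
----v--
t=12: -------
-------
---**--
--***--
--*-*--
---<*--
t=13: -------
-------
---**--
--***--
--*^*--
---**--
t=14: -------
-------
---**--
--***--
--**>--
---**--
t=15: -------
-------
---**--
--**^--
--**---
---**--
t=16: -------
-------
---**--
--*<---
--**---
---**--
t=17: -------
-------
---**--
--*----
--*v---
---**--
t=18: -------
-------
---**--
--*----
--*->--
---**--
t=19: -------
-------
---**--
--*----
--*-*--
---*v--
t=20: -------
-------
---**--
--*----
--*-*--
---*->-
t=21: -----v-
-------
---**--
--*----
--*-*--
---*-*-
t=22: ----<*-
-------
---**--
--*----
--*-*--
---*-*-
t=23: ----**-
-------
---**--
--*----
--*-*--
---*^*-
t=24: ----**-
-------
---**--
--*----
--*-*--
---**>-
t=25: ----**-
-------
---**--
--*----
--*-*^-
---**--
t=26: ----**-
-------
---**--
--*----
--*-**>
---**--
t=27: ----**-
-------
---**--
--*----
--*-***
---**-v
t=28: ----**-
-------
---**--
--*----
--*-***
---**<*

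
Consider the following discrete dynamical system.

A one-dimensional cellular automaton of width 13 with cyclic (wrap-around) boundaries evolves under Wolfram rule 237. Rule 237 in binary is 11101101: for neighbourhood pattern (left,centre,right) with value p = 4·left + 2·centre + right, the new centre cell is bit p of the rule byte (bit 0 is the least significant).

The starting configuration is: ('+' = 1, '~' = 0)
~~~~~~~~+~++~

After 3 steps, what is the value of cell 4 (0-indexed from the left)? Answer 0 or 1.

1

k=0  ~~~~~~~~+~++~
k=1  +++++++~++++~
k=2  +++++++++++++
k=3  +++++++++++++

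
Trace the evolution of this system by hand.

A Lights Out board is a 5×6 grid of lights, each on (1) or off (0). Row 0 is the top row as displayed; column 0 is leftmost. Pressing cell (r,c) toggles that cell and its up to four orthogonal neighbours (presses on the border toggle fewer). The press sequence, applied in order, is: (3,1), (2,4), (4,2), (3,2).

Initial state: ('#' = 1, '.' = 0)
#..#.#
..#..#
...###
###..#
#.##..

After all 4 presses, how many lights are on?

14

gen 0: #..#.#
..#..#
...###
###..#
#.##..
gen 1: #..#.#
..#..#
.#.###
.....#
####..
gen 2: #..#.#
..#.##
.#....
....##
####..
gen 3: #..#.#
..#.##
.#....
..#.##
#.....
gen 4: #..#.#
..#.##
.##...
.#.###
#.#...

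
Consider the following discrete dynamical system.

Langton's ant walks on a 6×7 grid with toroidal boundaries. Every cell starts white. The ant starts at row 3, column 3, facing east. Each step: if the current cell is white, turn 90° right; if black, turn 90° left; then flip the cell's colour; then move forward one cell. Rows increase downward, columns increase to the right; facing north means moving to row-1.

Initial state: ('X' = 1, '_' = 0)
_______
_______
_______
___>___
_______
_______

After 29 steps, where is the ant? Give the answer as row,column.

t=0: _______
_______
_______
___>___
_______
_______
t=1: _______
_______
_______
___X___
___v___
_______
t=2: _______
_______
_______
___X___
__<X___
_______
t=3: _______
_______
_______
__^X___
__XX___
_______
t=4: _______
_______
_______
__X>___
__XX___
_______
t=5: _______
_______
___^___
__X____
__XX___
_______
t=6: _______
_______
___X>__
__X____
__XX___
_______
t=7: _______
_______
___XX__
__X_v__
__XX___
_______
t=8: _______
_______
___XX__
__X<X__
__XX___
_______
t=9: _______
_______
___^X__
__XXX__
__XX___
_______
t=10: _______
_______
__<_X__
__XXX__
__XX___
_______
t=11: _______
__^____
__X_X__
__XXX__
__XX___
_______
t=12: _______
__X>___
__X_X__
__XXX__
__XX___
_______
t=13: _______
__XX___
__XvX__
__XXX__
__XX___
_______
t=14: _______
__XX___
__<XX__
__XXX__
__XX___
_______
t=15: _______
__XX___
___XX__
__vXX__
__XX___
_______
t=16: _______
__XX___
___XX__
___>X__
__XX___
_______
t=17: _______
__XX___
___^X__
____X__
__XX___
_______
t=18: _______
__XX___
__<_X__
____X__
__XX___
_______
t=19: _______
__^X___
__X_X__
____X__
__XX___
_______
t=20: _______
_<_X___
__X_X__
____X__
__XX___
_______
t=21: _^_____
_X_X___
__X_X__
____X__
__XX___
_______
t=22: _X>____
_X_X___
__X_X__
____X__
__XX___
_______
t=23: _XX____
_XvX___
__X_X__
____X__
__XX___
_______
t=24: _XX____
_<XX___
__X_X__
____X__
__XX___
_______
t=25: _XX____
__XX___
_vX_X__
____X__
__XX___
_______
t=26: _XX____
__XX___
<XX_X__
____X__
__XX___
_______
t=27: _XX____
^_XX___
XXX_X__
____X__
__XX___
_______
t=28: _XX____
X>XX___
XXX_X__
____X__
__XX___
_______
t=29: _XX____
XXXX___
XvX_X__
____X__
__XX___
_______

2,1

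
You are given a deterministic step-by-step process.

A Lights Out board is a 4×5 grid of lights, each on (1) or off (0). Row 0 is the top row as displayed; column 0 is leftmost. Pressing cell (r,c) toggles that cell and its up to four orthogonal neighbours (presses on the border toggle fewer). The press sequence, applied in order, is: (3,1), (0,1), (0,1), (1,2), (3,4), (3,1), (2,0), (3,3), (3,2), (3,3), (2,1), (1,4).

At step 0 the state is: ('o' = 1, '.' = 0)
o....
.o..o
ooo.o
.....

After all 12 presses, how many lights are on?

12

[0] o....
.o..o
ooo.o
.....
[1] o....
.o..o
o.o.o
ooo..
[2] .oo..
....o
o.o.o
ooo..
[3] o....
.o..o
o.o.o
ooo..
[4] o.o..
..ooo
o...o
ooo..
[5] o.o..
..ooo
o....
ooooo
[6] o.o..
..ooo
oo...
...oo
[7] o.o..
o.ooo
.....
o..oo
[8] o.o..
o.ooo
...o.
o.o..
[9] o.o..
o.ooo
..oo.
oo.o.
[10] o.o..
o.ooo
..o..
ooo.o
[11] o.o..
ooooo
oo...
o.o.o
[12] o.o.o
ooo..
oo..o
o.o.o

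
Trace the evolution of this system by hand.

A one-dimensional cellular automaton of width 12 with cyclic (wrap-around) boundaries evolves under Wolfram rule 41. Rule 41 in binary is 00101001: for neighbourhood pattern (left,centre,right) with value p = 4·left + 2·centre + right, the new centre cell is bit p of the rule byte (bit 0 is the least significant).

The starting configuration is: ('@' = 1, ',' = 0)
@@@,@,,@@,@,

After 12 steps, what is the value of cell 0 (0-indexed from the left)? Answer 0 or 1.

0) @@@,@,,@@,@,
1) @,,@,,,@,@,@
2) ,,,,,@,,@,@@
3) ,@@@,,,,,@@,
4) ,@,,,@@@,@,,
5) ,,,@,@,,@,,@
6) ,@,,@,,,,,,,
7) ,,,,,,@@@@@@
8) ,@@@@,@,,,,,
9) ,@,,,@,,@@@@
10) @,,@,,,,@,,,
11) ,,,,,@@,,,@,
12) @@@@,@,,@,,,

1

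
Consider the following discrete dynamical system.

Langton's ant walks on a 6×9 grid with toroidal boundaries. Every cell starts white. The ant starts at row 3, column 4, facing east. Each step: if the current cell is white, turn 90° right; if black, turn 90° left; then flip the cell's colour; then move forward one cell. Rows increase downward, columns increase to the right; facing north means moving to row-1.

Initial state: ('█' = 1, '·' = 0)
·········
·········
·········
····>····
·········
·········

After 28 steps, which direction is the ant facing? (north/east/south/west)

t=0: ·········
·········
·········
····>····
·········
·········
t=1: ·········
·········
·········
····█····
····v····
·········
t=2: ·········
·········
·········
····█····
···<█····
·········
t=3: ·········
·········
·········
···^█····
···██····
·········
t=4: ·········
·········
·········
···█>····
···██····
·········
t=5: ·········
·········
····^····
···█·····
···██····
·········
t=6: ·········
·········
····█>···
···█·····
···██····
·········
t=7: ·········
·········
····██···
···█·v···
···██····
·········
t=8: ·········
·········
····██···
···█<█···
···██····
·········
t=9: ·········
·········
····^█···
···███···
···██····
·········
t=10: ·········
·········
···<·█···
···███···
···██····
·········
t=11: ·········
···^·····
···█·█···
···███···
···██····
·········
t=12: ·········
···█>····
···█·█···
···███···
···██····
·········
t=13: ·········
···██····
···█v█···
···███···
···██····
·········
t=14: ·········
···██····
···<██···
···███···
···██····
·········
t=15: ·········
···██····
····██···
···v██···
···██····
·········
t=16: ·········
···██····
····██···
····>█···
···██····
·········
t=17: ·········
···██····
····^█···
·····█···
···██····
·········
t=18: ·········
···██····
···<·█···
·····█···
···██····
·········
t=19: ·········
···^█····
···█·█···
·····█···
···██····
·········
t=20: ·········
··<·█····
···█·█···
·····█···
···██····
·········
t=21: ··^······
··█·█····
···█·█···
·····█···
···██····
·········
t=22: ··█>·····
··█·█····
···█·█···
·····█···
···██····
·········
t=23: ··██·····
··█v█····
···█·█···
·····█···
···██····
·········
t=24: ··██·····
··<██····
···█·█···
·····█···
···██····
·········
t=25: ··██·····
···██····
··v█·█···
·····█···
···██····
·········
t=26: ··██·····
···██····
·<██·█···
·····█···
···██····
·········
t=27: ··██·····
·^·██····
·███·█···
·····█···
···██····
·········
t=28: ··██·····
·█>██····
·███·█···
·····█···
···██····
·········

east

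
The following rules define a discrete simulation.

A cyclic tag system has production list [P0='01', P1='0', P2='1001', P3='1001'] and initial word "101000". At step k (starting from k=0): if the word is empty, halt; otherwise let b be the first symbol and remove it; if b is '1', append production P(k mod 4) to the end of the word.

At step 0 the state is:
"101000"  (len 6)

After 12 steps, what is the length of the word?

10

0) "101000"  (len 6)
1) "0100001"  (len 7)
2) "100001"  (len 6)
3) "000011001"  (len 9)
4) "00011001"  (len 8)
5) "0011001"  (len 7)
6) "011001"  (len 6)
7) "11001"  (len 5)
8) "10011001"  (len 8)
9) "001100101"  (len 9)
10) "01100101"  (len 8)
11) "1100101"  (len 7)
12) "1001011001"  (len 10)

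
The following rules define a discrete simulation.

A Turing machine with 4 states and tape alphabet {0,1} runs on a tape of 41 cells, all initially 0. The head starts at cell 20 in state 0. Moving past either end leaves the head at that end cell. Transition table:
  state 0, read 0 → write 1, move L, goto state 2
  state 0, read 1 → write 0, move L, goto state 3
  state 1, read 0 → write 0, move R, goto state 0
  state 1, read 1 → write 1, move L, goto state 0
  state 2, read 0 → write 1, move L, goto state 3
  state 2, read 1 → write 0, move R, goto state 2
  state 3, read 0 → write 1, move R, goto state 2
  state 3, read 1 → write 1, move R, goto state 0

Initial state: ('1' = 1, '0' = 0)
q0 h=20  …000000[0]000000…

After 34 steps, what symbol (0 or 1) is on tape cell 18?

1

0) q0 h=20  …000000[0]000000…
1) q2 h=19  …000000[0]100000…
2) q3 h=18  …000000[0]110000…
3) q2 h=19  …000001[1]100000…
4) q2 h=20  …000010[1]000000…
5) q2 h=21  …000100[0]000000…
6) q3 h=20  …000010[0]100000…
7) q2 h=21  …000101[1]000000…
8) q2 h=22  …001010[0]000000…
9) q3 h=21  …000101[0]100000…
10) q2 h=22  …001011[1]000000…
11) q2 h=23  …010110[0]000000…
12) q3 h=22  …001011[0]100000…
13) q2 h=23  …010111[1]000000…
14) q2 h=24  …101110[0]000000…
15) q3 h=23  …010111[0]100000…
16) q2 h=24  …101111[1]000000…
17) q2 h=25  …011110[0]000000…
18) q3 h=24  …101111[0]100000…
19) q2 h=25  …011111[1]000000…
20) q2 h=26  …111110[0]000000…
21) q3 h=25  …011111[0]100000…
22) q2 h=26  …111111[1]000000…
23) q2 h=27  …111110[0]000000…
24) q3 h=26  …111111[0]100000…
25) q2 h=27  …111111[1]000000…
26) q2 h=28  …111110[0]000000…
27) q3 h=27  …111111[0]100000…
28) q2 h=28  …111111[1]000000…
29) q2 h=29  …111110[0]000000…
30) q3 h=28  …111111[0]100000…
31) q2 h=29  …111111[1]000000…
32) q2 h=30  …111110[0]000000…
33) q3 h=29  …111111[0]100000…
34) q2 h=30  …111111[1]000000…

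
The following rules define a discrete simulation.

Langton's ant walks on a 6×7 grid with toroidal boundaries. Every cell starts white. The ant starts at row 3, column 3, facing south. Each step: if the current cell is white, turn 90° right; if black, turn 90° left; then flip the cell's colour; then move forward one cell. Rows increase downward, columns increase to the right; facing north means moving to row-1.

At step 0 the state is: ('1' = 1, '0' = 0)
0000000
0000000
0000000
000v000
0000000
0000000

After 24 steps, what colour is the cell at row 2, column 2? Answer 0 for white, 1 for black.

gen 0: 0000000
0000000
0000000
000v000
0000000
0000000
gen 1: 0000000
0000000
0000000
00<1000
0000000
0000000
gen 2: 0000000
0000000
00^0000
0011000
0000000
0000000
gen 3: 0000000
0000000
001>000
0011000
0000000
0000000
gen 4: 0000000
0000000
0011000
001v000
0000000
0000000
gen 5: 0000000
0000000
0011000
0010>00
0000000
0000000
gen 6: 0000000
0000000
0011000
0010100
0000v00
0000000
gen 7: 0000000
0000000
0011000
0010100
000<100
0000000
gen 8: 0000000
0000000
0011000
001^100
0001100
0000000
gen 9: 0000000
0000000
0011000
0011>00
0001100
0000000
gen 10: 0000000
0000000
0011^00
0011000
0001100
0000000
gen 11: 0000000
0000000
00111>0
0011000
0001100
0000000
gen 12: 0000000
0000000
0011110
00110v0
0001100
0000000
gen 13: 0000000
0000000
0011110
0011<10
0001100
0000000
gen 14: 0000000
0000000
0011^10
0011110
0001100
0000000
gen 15: 0000000
0000000
001<010
0011110
0001100
0000000
gen 16: 0000000
0000000
0010010
001v110
0001100
0000000
gen 17: 0000000
0000000
0010010
0010>10
0001100
0000000
gen 18: 0000000
0000000
0010^10
0010010
0001100
0000000
gen 19: 0000000
0000000
00101>0
0010010
0001100
0000000
gen 20: 0000000
00000^0
0010100
0010010
0001100
0000000
gen 21: 0000000
000001>
0010100
0010010
0001100
0000000
gen 22: 0000000
0000011
001010v
0010010
0001100
0000000
gen 23: 0000000
0000011
00101<1
0010010
0001100
0000000
gen 24: 0000000
00000^1
0010111
0010010
0001100
0000000

1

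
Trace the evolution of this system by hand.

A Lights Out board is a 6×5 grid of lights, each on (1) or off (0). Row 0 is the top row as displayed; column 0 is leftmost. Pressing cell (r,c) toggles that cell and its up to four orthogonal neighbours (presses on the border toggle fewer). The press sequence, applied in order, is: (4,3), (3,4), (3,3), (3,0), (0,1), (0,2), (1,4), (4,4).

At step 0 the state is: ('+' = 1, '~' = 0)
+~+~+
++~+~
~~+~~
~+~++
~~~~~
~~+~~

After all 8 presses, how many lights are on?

17

k=0  +~+~+
++~+~
~~+~~
~+~++
~~~~~
~~+~~
k=1  +~+~+
++~+~
~~+~~
~+~~+
~~+++
~~++~
k=2  +~+~+
++~+~
~~+~+
~+~+~
~~++~
~~++~
k=3  +~+~+
++~+~
~~+++
~++~+
~~+~~
~~++~
k=4  +~+~+
++~+~
+~+++
+~+~+
+~+~~
~~++~
k=5  ~+~~+
+~~+~
+~+++
+~+~+
+~+~~
~~++~
k=6  ~~+++
+~++~
+~+++
+~+~+
+~+~~
~~++~
k=7  ~~++~
+~+~+
+~++~
+~+~+
+~+~~
~~++~
k=8  ~~++~
+~+~+
+~++~
+~+~~
+~+++
~~+++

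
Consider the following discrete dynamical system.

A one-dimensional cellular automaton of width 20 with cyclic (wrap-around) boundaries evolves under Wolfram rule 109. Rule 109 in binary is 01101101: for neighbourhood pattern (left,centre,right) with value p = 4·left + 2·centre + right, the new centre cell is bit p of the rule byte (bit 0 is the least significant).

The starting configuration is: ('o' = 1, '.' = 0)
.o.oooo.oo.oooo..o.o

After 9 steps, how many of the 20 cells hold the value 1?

t=0: .o.oooo.oo.oooo..o.o
t=1: oooo..oooooo..o..ooo
t=2: ...o..o....o..o..o..
t=3: oo.o..o.oo.o..o..o.o
t=4: .ooo..oooooo..o..ooo
t=5: oo.o..o....o..o..o.o
t=6: .ooo..o.oo.o..o..ooo
t=7: oo.o..oooooo..o..o.o
t=8: .ooo..o....o..o..ooo
t=9: oo.o..o.oo.o..o..o.o

10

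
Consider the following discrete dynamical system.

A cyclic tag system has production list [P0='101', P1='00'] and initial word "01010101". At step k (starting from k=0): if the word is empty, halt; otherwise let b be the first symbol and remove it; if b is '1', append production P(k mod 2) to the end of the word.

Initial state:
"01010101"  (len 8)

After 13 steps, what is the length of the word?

3

t=0: "01010101"  (len 8)
t=1: "1010101"  (len 7)
t=2: "01010100"  (len 8)
t=3: "1010100"  (len 7)
t=4: "01010000"  (len 8)
t=5: "1010000"  (len 7)
t=6: "01000000"  (len 8)
t=7: "1000000"  (len 7)
t=8: "00000000"  (len 8)
t=9: "0000000"  (len 7)
t=10: "000000"  (len 6)
t=11: "00000"  (len 5)
t=12: "0000"  (len 4)
t=13: "000"  (len 3)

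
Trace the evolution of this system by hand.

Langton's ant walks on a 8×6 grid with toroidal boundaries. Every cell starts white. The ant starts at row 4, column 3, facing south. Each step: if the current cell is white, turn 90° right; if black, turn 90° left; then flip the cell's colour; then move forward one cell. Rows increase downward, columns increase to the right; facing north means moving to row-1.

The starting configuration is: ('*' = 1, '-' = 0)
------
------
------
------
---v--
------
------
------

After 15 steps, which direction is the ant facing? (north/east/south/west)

[0] ------
------
------
------
---v--
------
------
------
[1] ------
------
------
------
--<*--
------
------
------
[2] ------
------
------
--^---
--**--
------
------
------
[3] ------
------
------
--*>--
--**--
------
------
------
[4] ------
------
------
--**--
--*v--
------
------
------
[5] ------
------
------
--**--
--*->-
------
------
------
[6] ------
------
------
--**--
--*-*-
----v-
------
------
[7] ------
------
------
--**--
--*-*-
---<*-
------
------
[8] ------
------
------
--**--
--*^*-
---**-
------
------
[9] ------
------
------
--**--
--**>-
---**-
------
------
[10] ------
------
------
--**^-
--**--
---**-
------
------
[11] ------
------
------
--***>
--**--
---**-
------
------
[12] ------
------
------
--****
--**-v
---**-
------
------
[13] ------
------
------
--****
--**<*
---**-
------
------
[14] ------
------
------
--**^*
--****
---**-
------
------
[15] ------
------
------
--*<-*
--****
---**-
------
------

west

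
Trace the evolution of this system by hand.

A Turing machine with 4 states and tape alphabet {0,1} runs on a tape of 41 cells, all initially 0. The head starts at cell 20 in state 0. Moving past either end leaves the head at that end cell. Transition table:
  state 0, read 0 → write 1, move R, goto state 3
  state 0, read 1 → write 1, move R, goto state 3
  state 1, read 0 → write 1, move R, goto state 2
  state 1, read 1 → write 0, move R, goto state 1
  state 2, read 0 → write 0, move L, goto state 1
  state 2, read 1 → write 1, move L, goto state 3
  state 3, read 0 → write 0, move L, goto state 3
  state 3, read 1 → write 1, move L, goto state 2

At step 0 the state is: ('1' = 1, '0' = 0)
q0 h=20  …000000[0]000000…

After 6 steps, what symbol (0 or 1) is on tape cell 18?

[0] q0 h=20  …000000[0]000000…
[1] q3 h=21  …000001[0]000000…
[2] q3 h=20  …000000[1]000000…
[3] q2 h=19  …000000[0]100000…
[4] q1 h=18  …000000[0]010000…
[5] q2 h=19  …000001[0]100000…
[6] q1 h=18  …000000[1]010000…

1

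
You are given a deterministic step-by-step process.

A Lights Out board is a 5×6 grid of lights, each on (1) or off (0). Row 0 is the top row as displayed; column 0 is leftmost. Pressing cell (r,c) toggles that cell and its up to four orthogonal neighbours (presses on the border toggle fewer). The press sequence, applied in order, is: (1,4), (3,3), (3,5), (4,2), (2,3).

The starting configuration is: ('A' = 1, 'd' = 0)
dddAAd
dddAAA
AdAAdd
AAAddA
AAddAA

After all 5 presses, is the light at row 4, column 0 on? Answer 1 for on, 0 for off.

[0] dddAAd
dddAAA
AdAAdd
AAAddA
AAddAA
[1] dddAdd
dddddd
AdAAAd
AAAddA
AAddAA
[2] dddAdd
dddddd
AdAdAd
AAdAAA
AAdAAA
[3] dddAdd
dddddd
AdAdAA
AAdAdd
AAdAAd
[4] dddAdd
dddddd
AdAdAA
AAAAdd
AdAdAd
[5] dddAdd
dddAdd
AddAdA
AAAddd
AdAdAd

1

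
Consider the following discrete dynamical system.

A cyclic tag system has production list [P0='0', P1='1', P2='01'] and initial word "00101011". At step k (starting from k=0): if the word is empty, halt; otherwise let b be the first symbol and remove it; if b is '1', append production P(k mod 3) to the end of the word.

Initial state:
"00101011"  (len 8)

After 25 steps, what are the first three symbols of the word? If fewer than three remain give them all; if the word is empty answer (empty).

gen 0: "00101011"  (len 8)
gen 1: "0101011"  (len 7)
gen 2: "101011"  (len 6)
gen 3: "0101101"  (len 7)
gen 4: "101101"  (len 6)
gen 5: "011011"  (len 6)
gen 6: "11011"  (len 5)
gen 7: "10110"  (len 5)
gen 8: "01101"  (len 5)
gen 9: "1101"  (len 4)
gen 10: "1010"  (len 4)
gen 11: "0101"  (len 4)
gen 12: "101"  (len 3)
gen 13: "010"  (len 3)
gen 14: "10"  (len 2)
gen 15: "001"  (len 3)
gen 16: "01"  (len 2)
gen 17: "1"  (len 1)
gen 18: "01"  (len 2)
gen 19: "1"  (len 1)
gen 20: "1"  (len 1)
gen 21: "01"  (len 2)
gen 22: "1"  (len 1)
gen 23: "1"  (len 1)
gen 24: "01"  (len 2)
gen 25: "1"  (len 1)

1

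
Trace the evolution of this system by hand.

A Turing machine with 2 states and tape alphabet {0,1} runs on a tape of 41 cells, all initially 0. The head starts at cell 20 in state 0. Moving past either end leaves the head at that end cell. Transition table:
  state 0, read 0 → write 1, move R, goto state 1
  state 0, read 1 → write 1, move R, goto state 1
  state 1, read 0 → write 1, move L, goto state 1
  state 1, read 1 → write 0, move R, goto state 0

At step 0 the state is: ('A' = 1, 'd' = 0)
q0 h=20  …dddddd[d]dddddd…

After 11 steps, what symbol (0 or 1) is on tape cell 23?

1

gen 0: q0 h=20  …dddddd[d]dddddd…
gen 1: q1 h=21  …dddddA[d]dddddd…
gen 2: q1 h=20  …dddddd[A]Addddd…
gen 3: q0 h=21  …dddddd[A]dddddd…
gen 4: q1 h=22  …dddddA[d]dddddd…
gen 5: q1 h=21  …dddddd[A]Addddd…
gen 6: q0 h=22  …dddddd[A]dddddd…
gen 7: q1 h=23  …dddddA[d]dddddd…
gen 8: q1 h=22  …dddddd[A]Addddd…
gen 9: q0 h=23  …dddddd[A]dddddd…
gen 10: q1 h=24  …dddddA[d]dddddd…
gen 11: q1 h=23  …dddddd[A]Addddd…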